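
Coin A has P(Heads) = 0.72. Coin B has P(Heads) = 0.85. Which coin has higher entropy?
A

For binary distributions, entropy is maximized at p=0.5 and decreases as p moves toward 0 or 1.

H(A) = H(0.72) = 0.8555 bits
H(B) = H(0.85) = 0.6098 bits

Distribution A (p=0.72) is closer to uniform (p=0.5), so it has higher entropy.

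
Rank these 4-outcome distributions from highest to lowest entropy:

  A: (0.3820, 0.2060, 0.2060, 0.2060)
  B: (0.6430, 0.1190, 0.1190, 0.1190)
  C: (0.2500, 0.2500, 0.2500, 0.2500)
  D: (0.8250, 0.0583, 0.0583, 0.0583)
C > A > B > D

Key insight: Entropy is maximized by uniform distributions and minimized by concentrated distributions.

Entropies:
  H(A) = 1.9389 bits
  H(B) = 1.5060 bits
  H(C) = 2.0000 bits
  H(D) = 0.9464 bits

Ranking: C > A > B > D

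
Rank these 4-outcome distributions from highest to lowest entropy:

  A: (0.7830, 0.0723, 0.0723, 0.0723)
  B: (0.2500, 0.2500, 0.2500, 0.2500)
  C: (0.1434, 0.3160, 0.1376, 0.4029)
B > C > A

Key insight: Entropy is maximized by uniform distributions and minimized by concentrated distributions.

- Uniform distributions have maximum entropy log₂(4) = 2.0000 bits
- The more "peaked" or concentrated a distribution, the lower its entropy

Entropies:
  H(A) = 1.0986 bits
  H(B) = 2.0000 bits
  H(C) = 1.8492 bits

Ranking: B > C > A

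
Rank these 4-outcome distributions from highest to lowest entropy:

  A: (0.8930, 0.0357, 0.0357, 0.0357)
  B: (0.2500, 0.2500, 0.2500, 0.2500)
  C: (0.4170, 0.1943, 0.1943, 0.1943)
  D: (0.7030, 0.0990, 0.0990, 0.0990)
B > C > D > A

Key insight: Entropy is maximized by uniform distributions and minimized by concentrated distributions.

Entropies:
  H(A) = 0.6604 bits
  H(B) = 2.0000 bits
  H(C) = 1.9041 bits
  H(D) = 1.3483 bits

Ranking: B > C > D > A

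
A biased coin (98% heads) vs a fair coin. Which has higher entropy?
Fair coin

The fair coin is uniform (p=0.5), maximizing binary entropy at 1 bit. The biased coin has H(0.98) ≈ 0.141 bits — its outcome is more predictable, so its entropy is lower.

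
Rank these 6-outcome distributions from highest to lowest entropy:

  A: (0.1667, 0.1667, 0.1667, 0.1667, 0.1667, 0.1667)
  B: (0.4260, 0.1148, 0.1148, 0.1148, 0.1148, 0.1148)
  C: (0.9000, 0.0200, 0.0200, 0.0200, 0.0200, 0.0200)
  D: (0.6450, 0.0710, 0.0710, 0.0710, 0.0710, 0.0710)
A > B > D > C

Key insight: Entropy is maximized by uniform distributions and minimized by concentrated distributions.

Entropies:
  H(A) = 2.5850 bits
  H(B) = 2.3169 bits
  H(C) = 0.7012 bits
  H(D) = 1.7627 bits

Ranking: A > B > D > C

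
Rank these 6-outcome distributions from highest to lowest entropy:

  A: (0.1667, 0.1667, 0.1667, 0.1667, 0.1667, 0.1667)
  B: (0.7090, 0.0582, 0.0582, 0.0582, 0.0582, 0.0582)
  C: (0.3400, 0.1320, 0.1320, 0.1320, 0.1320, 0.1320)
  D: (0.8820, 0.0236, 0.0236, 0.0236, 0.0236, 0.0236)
A > C > B > D

Key insight: Entropy is maximized by uniform distributions and minimized by concentrated distributions.

Entropies:
  H(A) = 2.5850 bits
  H(B) = 1.5457 bits
  H(C) = 2.4573 bits
  H(D) = 0.7976 bits

Ranking: A > C > B > D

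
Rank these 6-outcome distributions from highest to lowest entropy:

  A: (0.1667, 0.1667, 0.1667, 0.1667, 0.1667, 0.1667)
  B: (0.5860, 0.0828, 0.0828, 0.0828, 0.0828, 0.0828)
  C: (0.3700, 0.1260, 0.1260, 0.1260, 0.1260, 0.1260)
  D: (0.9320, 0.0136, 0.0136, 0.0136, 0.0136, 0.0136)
A > C > B > D

Key insight: Entropy is maximized by uniform distributions and minimized by concentrated distributions.

Entropies:
  H(A) = 2.5850 bits
  H(B) = 1.9398 bits
  H(C) = 2.4135 bits
  H(D) = 0.5163 bits

Ranking: A > C > B > D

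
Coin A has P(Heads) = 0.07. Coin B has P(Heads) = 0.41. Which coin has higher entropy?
B

For binary distributions, entropy is maximized at p=0.5 and decreases as p moves toward 0 or 1.

H(A) = H(0.07) = 0.3659 bits
H(B) = H(0.41) = 0.9765 bits

Distribution B (p=0.41) is closer to uniform (p=0.5), so it has higher entropy.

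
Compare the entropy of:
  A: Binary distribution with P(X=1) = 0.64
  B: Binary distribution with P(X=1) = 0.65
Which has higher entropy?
A

For binary distributions, entropy is maximized at p=0.5 and decreases as p moves toward 0 or 1.

H(A) = H(0.64) = 0.9427 bits
H(B) = H(0.65) = 0.9341 bits

Distribution A (p=0.64) is closer to uniform (p=0.5), so it has higher entropy.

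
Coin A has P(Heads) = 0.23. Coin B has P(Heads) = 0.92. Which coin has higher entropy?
A

For binary distributions, entropy is maximized at p=0.5 and decreases as p moves toward 0 or 1.

H(A) = H(0.23) = 0.7780 bits
H(B) = H(0.92) = 0.4022 bits

Distribution A (p=0.23) is closer to uniform (p=0.5), so it has higher entropy.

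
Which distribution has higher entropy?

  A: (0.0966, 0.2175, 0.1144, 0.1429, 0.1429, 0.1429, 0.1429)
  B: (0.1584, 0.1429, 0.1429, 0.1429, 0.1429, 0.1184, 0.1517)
B

Both distributions are close to uniform, making this a harder comparison.

H(A) = 2.7665 bits
H(B) = 2.8026 bits

The distribution closer to uniform has higher entropy.
Answer: B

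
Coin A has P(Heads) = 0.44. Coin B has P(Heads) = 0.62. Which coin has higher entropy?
A

For binary distributions, entropy is maximized at p=0.5 and decreases as p moves toward 0 or 1.

H(A) = H(0.44) = 0.9896 bits
H(B) = H(0.62) = 0.9580 bits

Distribution A (p=0.44) is closer to uniform (p=0.5), so it has higher entropy.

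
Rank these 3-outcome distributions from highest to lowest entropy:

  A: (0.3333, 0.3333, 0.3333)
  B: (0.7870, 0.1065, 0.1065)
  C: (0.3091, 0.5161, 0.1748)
A > C > B

Key insight: Entropy is maximized by uniform distributions and minimized by concentrated distributions.

- Uniform distributions have maximum entropy log₂(3) = 1.5850 bits
- The more "peaked" or concentrated a distribution, the lower its entropy

Entropies:
  H(A) = 1.5850 bits
  H(B) = 0.9602 bits
  H(C) = 1.4559 bits

Ranking: A > C > B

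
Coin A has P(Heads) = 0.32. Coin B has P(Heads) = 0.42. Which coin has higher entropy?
B

For binary distributions, entropy is maximized at p=0.5 and decreases as p moves toward 0 or 1.

H(A) = H(0.32) = 0.9044 bits
H(B) = H(0.42) = 0.9815 bits

Distribution B (p=0.42) is closer to uniform (p=0.5), so it has higher entropy.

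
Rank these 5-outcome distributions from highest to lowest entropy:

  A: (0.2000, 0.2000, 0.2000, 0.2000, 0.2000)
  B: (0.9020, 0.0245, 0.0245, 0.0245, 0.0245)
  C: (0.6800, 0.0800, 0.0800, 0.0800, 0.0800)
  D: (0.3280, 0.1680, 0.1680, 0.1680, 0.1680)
A > D > C > B

Key insight: Entropy is maximized by uniform distributions and minimized by concentrated distributions.

Entropies:
  H(A) = 2.3219 bits
  H(B) = 0.6586 bits
  H(C) = 1.5444 bits
  H(D) = 2.2569 bits

Ranking: A > D > C > B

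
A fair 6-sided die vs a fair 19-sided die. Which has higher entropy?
19-sided die

Both are uniform distributions; for uniform over n outcomes, H = log₂(n). H(6-sided) = log₂(6) = 2.585 bits and H(19-sided) = log₂(19) = 4.248 bits. More outcomes in a uniform distribution means higher entropy.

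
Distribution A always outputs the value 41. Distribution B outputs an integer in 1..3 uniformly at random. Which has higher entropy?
B

A is deterministic, so H(A) = 0. B is uniform over 3 outcomes, so H(B) = log₂(3) = 1.585 bits. Any distribution with genuine randomness has higher entropy than a deterministic one.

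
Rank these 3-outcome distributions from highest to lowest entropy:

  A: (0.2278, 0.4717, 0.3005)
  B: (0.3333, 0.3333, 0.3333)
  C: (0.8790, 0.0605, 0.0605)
B > A > C

Key insight: Entropy is maximized by uniform distributions and minimized by concentrated distributions.

- Uniform distributions have maximum entropy log₂(3) = 1.5850 bits
- The more "peaked" or concentrated a distribution, the lower its entropy

Entropies:
  H(A) = 1.5188 bits
  H(B) = 1.5850 bits
  H(C) = 0.6532 bits

Ranking: B > A > C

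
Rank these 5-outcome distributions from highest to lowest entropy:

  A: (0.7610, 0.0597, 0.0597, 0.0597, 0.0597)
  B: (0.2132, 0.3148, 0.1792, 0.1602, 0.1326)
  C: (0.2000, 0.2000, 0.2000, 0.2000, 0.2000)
C > B > A

Key insight: Entropy is maximized by uniform distributions and minimized by concentrated distributions.

- Uniform distributions have maximum entropy log₂(5) = 2.3219 bits
- The more "peaked" or concentrated a distribution, the lower its entropy

Entropies:
  H(A) = 1.2714 bits
  H(B) = 2.2545 bits
  H(C) = 2.3219 bits

Ranking: C > B > A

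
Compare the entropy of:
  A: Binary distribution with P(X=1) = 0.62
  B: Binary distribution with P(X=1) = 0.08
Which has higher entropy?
A

For binary distributions, entropy is maximized at p=0.5 and decreases as p moves toward 0 or 1.

H(A) = H(0.62) = 0.9580 bits
H(B) = H(0.08) = 0.4022 bits

Distribution A (p=0.62) is closer to uniform (p=0.5), so it has higher entropy.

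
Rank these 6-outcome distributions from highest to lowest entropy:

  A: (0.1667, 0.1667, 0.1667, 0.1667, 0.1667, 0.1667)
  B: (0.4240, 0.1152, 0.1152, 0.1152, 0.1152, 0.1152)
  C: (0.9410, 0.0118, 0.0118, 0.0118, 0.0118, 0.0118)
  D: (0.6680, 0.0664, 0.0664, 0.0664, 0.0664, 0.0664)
A > B > D > C

Key insight: Entropy is maximized by uniform distributions and minimized by concentrated distributions.

Entropies:
  H(A) = 2.5850 bits
  H(B) = 2.3207 bits
  H(C) = 0.4605 bits
  H(D) = 1.6878 bits

Ranking: A > B > D > C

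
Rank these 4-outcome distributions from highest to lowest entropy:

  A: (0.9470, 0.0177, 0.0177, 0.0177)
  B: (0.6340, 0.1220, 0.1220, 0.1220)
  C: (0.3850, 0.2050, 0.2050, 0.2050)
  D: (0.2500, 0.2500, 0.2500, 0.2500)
D > C > B > A

Key insight: Entropy is maximized by uniform distributions and minimized by concentrated distributions.

Entropies:
  H(A) = 0.3830 bits
  H(B) = 1.5276 bits
  H(C) = 1.9362 bits
  H(D) = 2.0000 bits

Ranking: D > C > B > A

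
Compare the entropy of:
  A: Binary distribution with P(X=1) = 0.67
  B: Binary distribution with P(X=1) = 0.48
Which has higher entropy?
B

For binary distributions, entropy is maximized at p=0.5 and decreases as p moves toward 0 or 1.

H(A) = H(0.67) = 0.9149 bits
H(B) = H(0.48) = 0.9988 bits

Distribution B (p=0.48) is closer to uniform (p=0.5), so it has higher entropy.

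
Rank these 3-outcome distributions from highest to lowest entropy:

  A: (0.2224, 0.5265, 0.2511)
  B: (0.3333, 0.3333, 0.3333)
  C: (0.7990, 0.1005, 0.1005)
B > A > C

Key insight: Entropy is maximized by uniform distributions and minimized by concentrated distributions.

- Uniform distributions have maximum entropy log₂(3) = 1.5850 bits
- The more "peaked" or concentrated a distribution, the lower its entropy

Entropies:
  H(A) = 1.4702 bits
  H(B) = 1.5850 bits
  H(C) = 0.9249 bits

Ranking: B > A > C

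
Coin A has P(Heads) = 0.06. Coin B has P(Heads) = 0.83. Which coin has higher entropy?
B

For binary distributions, entropy is maximized at p=0.5 and decreases as p moves toward 0 or 1.

H(A) = H(0.06) = 0.3274 bits
H(B) = H(0.83) = 0.6577 bits

Distribution B (p=0.83) is closer to uniform (p=0.5), so it has higher entropy.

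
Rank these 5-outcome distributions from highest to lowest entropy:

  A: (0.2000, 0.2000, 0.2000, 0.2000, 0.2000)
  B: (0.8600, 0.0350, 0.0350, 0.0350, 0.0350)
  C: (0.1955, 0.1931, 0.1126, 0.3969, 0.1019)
A > C > B

Key insight: Entropy is maximized by uniform distributions and minimized by concentrated distributions.

- Uniform distributions have maximum entropy log₂(5) = 2.3219 bits
- The more "peaked" or concentrated a distribution, the lower its entropy

Entropies:
  H(A) = 2.3219 bits
  H(B) = 0.8642 bits
  H(C) = 2.1381 bits

Ranking: A > C > B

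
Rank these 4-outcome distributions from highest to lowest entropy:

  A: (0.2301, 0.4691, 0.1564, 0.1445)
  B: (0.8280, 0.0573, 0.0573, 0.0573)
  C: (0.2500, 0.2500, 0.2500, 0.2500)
C > A > B

Key insight: Entropy is maximized by uniform distributions and minimized by concentrated distributions.

- Uniform distributions have maximum entropy log₂(4) = 2.0000 bits
- The more "peaked" or concentrated a distribution, the lower its entropy

Entropies:
  H(A) = 1.8219 bits
  H(B) = 0.9349 bits
  H(C) = 2.0000 bits

Ranking: C > A > B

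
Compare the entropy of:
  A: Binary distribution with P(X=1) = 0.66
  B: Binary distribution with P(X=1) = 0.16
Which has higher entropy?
A

For binary distributions, entropy is maximized at p=0.5 and decreases as p moves toward 0 or 1.

H(A) = H(0.66) = 0.9248 bits
H(B) = H(0.16) = 0.6343 bits

Distribution A (p=0.66) is closer to uniform (p=0.5), so it has higher entropy.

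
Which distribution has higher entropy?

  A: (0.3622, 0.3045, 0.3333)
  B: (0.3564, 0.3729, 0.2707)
A

Both distributions are close to uniform, making this a harder comparison.

H(A) = 1.5814 bits
H(B) = 1.5715 bits

The distribution closer to uniform has higher entropy.
Answer: A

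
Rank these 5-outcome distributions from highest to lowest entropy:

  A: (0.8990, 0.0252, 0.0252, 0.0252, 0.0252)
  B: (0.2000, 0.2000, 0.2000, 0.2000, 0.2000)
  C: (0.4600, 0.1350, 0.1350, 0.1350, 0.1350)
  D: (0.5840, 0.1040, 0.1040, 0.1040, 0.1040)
B > C > D > A

Key insight: Entropy is maximized by uniform distributions and minimized by concentrated distributions.

Entropies:
  H(A) = 0.6742 bits
  H(B) = 2.3219 bits
  H(C) = 2.0754 bits
  H(D) = 1.8115 bits

Ranking: B > C > D > A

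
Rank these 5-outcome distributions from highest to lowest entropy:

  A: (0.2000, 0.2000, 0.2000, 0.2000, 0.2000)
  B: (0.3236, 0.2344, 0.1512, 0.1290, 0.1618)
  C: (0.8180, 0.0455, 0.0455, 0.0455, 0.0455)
A > B > C

Key insight: Entropy is maximized by uniform distributions and minimized by concentrated distributions.

- Uniform distributions have maximum entropy log₂(5) = 2.3219 bits
- The more "peaked" or concentrated a distribution, the lower its entropy

Entropies:
  H(A) = 2.3219 bits
  H(B) = 2.2357 bits
  H(C) = 1.0484 bits

Ranking: A > B > C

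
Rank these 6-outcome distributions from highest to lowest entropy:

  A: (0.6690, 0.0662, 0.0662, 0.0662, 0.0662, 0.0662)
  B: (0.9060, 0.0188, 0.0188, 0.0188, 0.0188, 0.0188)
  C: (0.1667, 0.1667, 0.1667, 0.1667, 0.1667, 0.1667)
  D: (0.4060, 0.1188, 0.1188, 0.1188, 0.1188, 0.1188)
C > D > A > B

Key insight: Entropy is maximized by uniform distributions and minimized by concentrated distributions.

Entropies:
  H(A) = 1.6845 bits
  H(B) = 0.6679 bits
  H(C) = 2.5850 bits
  H(D) = 2.3536 bits

Ranking: C > D > A > B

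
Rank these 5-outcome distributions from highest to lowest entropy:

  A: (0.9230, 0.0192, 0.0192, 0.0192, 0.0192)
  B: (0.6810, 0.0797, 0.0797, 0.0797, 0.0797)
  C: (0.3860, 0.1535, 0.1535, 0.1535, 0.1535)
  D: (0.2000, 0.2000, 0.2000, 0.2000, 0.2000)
D > C > B > A

Key insight: Entropy is maximized by uniform distributions and minimized by concentrated distributions.

Entropies:
  H(A) = 0.5455 bits
  H(B) = 1.5413 bits
  H(C) = 2.1902 bits
  H(D) = 2.3219 bits

Ranking: D > C > B > A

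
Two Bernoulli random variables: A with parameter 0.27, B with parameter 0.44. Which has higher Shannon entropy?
B

For binary distributions, entropy is maximized at p=0.5 and decreases as p moves toward 0 or 1.

H(A) = H(0.27) = 0.8415 bits
H(B) = H(0.44) = 0.9896 bits

Distribution B (p=0.44) is closer to uniform (p=0.5), so it has higher entropy.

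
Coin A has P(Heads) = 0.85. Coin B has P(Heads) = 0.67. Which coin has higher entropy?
B

For binary distributions, entropy is maximized at p=0.5 and decreases as p moves toward 0 or 1.

H(A) = H(0.85) = 0.6098 bits
H(B) = H(0.67) = 0.9149 bits

Distribution B (p=0.67) is closer to uniform (p=0.5), so it has higher entropy.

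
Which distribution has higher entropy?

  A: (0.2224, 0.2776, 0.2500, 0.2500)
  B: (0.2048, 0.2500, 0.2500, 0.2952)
A

Both distributions are close to uniform, making this a harder comparison.

H(A) = 1.9956 bits
H(B) = 1.9881 bits

The distribution closer to uniform has higher entropy.
Answer: A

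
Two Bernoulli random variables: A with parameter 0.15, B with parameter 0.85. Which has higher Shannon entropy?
Equal

For binary distributions, entropy is maximized at p=0.5 and decreases as p moves toward 0 or 1.

H(A) = H(0.15) = 0.6098 bits
H(B) = H(0.85) = 0.6098 bits

Both distributions are equally far from uniform (|0.15-0.5| = |0.85-0.5|), so they have the same entropy.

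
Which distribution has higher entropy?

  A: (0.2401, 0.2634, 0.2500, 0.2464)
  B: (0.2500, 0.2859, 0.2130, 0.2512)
A

Both distributions are close to uniform, making this a harder comparison.

H(A) = 1.9992 bits
H(B) = 1.9923 bits

The distribution closer to uniform has higher entropy.
Answer: A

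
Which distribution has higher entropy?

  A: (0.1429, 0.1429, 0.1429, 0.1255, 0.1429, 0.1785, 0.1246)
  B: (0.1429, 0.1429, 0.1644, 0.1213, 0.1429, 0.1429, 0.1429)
B

Both distributions are close to uniform, making this a harder comparison.

H(A) = 2.7981 bits
H(B) = 2.8026 bits

The distribution closer to uniform has higher entropy.
Answer: B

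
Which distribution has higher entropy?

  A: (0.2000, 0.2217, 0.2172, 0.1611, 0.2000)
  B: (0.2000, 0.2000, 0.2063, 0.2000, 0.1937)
B

Both distributions are close to uniform, making this a harder comparison.

H(A) = 2.3134 bits
H(B) = 2.3216 bits

The distribution closer to uniform has higher entropy.
Answer: B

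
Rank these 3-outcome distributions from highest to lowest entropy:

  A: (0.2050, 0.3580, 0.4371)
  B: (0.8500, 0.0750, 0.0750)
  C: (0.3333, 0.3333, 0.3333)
C > A > B

Key insight: Entropy is maximized by uniform distributions and minimized by concentrated distributions.

- Uniform distributions have maximum entropy log₂(3) = 1.5850 bits
- The more "peaked" or concentrated a distribution, the lower its entropy

Entropies:
  H(A) = 1.5211 bits
  H(B) = 0.7598 bits
  H(C) = 1.5850 bits

Ranking: C > A > B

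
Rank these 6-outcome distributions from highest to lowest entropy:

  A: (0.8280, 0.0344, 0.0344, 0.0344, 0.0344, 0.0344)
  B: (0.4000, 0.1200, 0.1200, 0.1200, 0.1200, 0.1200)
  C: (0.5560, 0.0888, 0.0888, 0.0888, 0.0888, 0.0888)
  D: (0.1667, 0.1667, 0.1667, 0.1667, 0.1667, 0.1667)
D > B > C > A

Key insight: Entropy is maximized by uniform distributions and minimized by concentrated distributions.

Entropies:
  H(A) = 1.0616 bits
  H(B) = 2.3641 bits
  H(C) = 2.0219 bits
  H(D) = 2.5850 bits

Ranking: D > B > C > A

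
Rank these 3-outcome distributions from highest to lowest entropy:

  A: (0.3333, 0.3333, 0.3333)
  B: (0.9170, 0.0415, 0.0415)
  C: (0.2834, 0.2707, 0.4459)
A > C > B

Key insight: Entropy is maximized by uniform distributions and minimized by concentrated distributions.

- Uniform distributions have maximum entropy log₂(3) = 1.5850 bits
- The more "peaked" or concentrated a distribution, the lower its entropy

Entropies:
  H(A) = 1.5850 bits
  H(B) = 0.4957 bits
  H(C) = 1.5455 bits

Ranking: A > C > B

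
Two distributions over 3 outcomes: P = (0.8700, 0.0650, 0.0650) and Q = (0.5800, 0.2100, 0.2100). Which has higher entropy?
Q

P is highly concentrated on one outcome (87%), making it nearly deterministic. Q spreads its mass more evenly (max 58%). The more spread-out distribution has higher entropy: H(P) ≈ 0.687 bits, H(Q) ≈ 1.401 bits.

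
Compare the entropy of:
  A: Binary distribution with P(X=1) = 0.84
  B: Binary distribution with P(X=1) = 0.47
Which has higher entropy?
B

For binary distributions, entropy is maximized at p=0.5 and decreases as p moves toward 0 or 1.

H(A) = H(0.84) = 0.6343 bits
H(B) = H(0.47) = 0.9974 bits

Distribution B (p=0.47) is closer to uniform (p=0.5), so it has higher entropy.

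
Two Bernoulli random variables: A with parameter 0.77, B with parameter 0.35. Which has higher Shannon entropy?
B

For binary distributions, entropy is maximized at p=0.5 and decreases as p moves toward 0 or 1.

H(A) = H(0.77) = 0.7780 bits
H(B) = H(0.35) = 0.9341 bits

Distribution B (p=0.35) is closer to uniform (p=0.5), so it has higher entropy.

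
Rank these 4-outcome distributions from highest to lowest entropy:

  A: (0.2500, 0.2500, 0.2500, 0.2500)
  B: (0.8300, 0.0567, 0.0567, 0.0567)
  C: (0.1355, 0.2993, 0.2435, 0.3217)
A > C > B

Key insight: Entropy is maximized by uniform distributions and minimized by concentrated distributions.

- Uniform distributions have maximum entropy log₂(4) = 2.0000 bits
- The more "peaked" or concentrated a distribution, the lower its entropy

Entropies:
  H(A) = 2.0000 bits
  H(B) = 0.9271 bits
  H(C) = 1.9343 bits

Ranking: A > C > B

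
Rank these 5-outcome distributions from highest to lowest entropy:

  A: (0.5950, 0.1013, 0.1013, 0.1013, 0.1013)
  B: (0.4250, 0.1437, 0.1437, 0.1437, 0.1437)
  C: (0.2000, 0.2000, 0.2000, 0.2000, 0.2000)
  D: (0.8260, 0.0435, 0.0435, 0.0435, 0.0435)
C > B > A > D

Key insight: Entropy is maximized by uniform distributions and minimized by concentrated distributions.

Entropies:
  H(A) = 1.7838 bits
  H(B) = 2.1337 bits
  H(C) = 2.3219 bits
  H(D) = 1.0148 bits

Ranking: C > B > A > D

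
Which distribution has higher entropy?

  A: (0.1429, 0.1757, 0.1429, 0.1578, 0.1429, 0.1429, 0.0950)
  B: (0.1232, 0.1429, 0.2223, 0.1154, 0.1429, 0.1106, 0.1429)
A

Both distributions are close to uniform, making this a harder comparison.

H(A) = 2.7881 bits
H(B) = 2.7683 bits

The distribution closer to uniform has higher entropy.
Answer: A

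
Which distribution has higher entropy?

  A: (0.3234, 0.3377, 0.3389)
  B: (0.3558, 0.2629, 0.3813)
A

Both distributions are close to uniform, making this a harder comparison.

H(A) = 1.5846 bits
H(B) = 1.5675 bits

The distribution closer to uniform has higher entropy.
Answer: A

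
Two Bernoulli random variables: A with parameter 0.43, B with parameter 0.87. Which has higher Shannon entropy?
A

For binary distributions, entropy is maximized at p=0.5 and decreases as p moves toward 0 or 1.

H(A) = H(0.43) = 0.9858 bits
H(B) = H(0.87) = 0.5574 bits

Distribution A (p=0.43) is closer to uniform (p=0.5), so it has higher entropy.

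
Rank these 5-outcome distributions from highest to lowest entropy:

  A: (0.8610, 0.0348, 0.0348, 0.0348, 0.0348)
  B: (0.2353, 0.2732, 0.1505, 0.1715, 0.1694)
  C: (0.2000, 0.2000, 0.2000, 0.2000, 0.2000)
C > B > A

Key insight: Entropy is maximized by uniform distributions and minimized by concentrated distributions.

- Uniform distributions have maximum entropy log₂(5) = 2.3219 bits
- The more "peaked" or concentrated a distribution, the lower its entropy

Entropies:
  H(A) = 0.8596 bits
  H(B) = 2.2840 bits
  H(C) = 2.3219 bits

Ranking: C > B > A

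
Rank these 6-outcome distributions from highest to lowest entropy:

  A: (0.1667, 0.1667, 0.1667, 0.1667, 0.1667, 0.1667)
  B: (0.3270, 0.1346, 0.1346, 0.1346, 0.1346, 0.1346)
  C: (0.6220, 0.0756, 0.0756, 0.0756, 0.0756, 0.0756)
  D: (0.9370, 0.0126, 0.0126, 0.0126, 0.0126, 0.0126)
A > B > C > D

Key insight: Entropy is maximized by uniform distributions and minimized by concentrated distributions.

Entropies:
  H(A) = 2.5850 bits
  H(B) = 2.4745 bits
  H(C) = 1.8343 bits
  H(D) = 0.4855 bits

Ranking: A > B > C > D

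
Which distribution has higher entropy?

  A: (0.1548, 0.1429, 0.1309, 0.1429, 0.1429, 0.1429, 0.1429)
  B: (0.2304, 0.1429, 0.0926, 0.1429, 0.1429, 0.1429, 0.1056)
A

Both distributions are close to uniform, making this a harder comparison.

H(A) = 2.8059 bits
H(B) = 2.7525 bits

The distribution closer to uniform has higher entropy.
Answer: A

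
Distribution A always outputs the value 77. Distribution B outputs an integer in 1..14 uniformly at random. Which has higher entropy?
B

A is deterministic, so H(A) = 0. B is uniform over 14 outcomes, so H(B) = log₂(14) = 3.807 bits. Any distribution with genuine randomness has higher entropy than a deterministic one.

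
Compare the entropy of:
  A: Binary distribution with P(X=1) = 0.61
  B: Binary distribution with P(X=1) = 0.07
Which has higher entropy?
A

For binary distributions, entropy is maximized at p=0.5 and decreases as p moves toward 0 or 1.

H(A) = H(0.61) = 0.9648 bits
H(B) = H(0.07) = 0.3659 bits

Distribution A (p=0.61) is closer to uniform (p=0.5), so it has higher entropy.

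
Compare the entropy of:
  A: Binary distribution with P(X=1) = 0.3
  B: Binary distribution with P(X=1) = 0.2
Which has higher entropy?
A

For binary distributions, entropy is maximized at p=0.5 and decreases as p moves toward 0 or 1.

H(A) = H(0.3) = 0.8813 bits
H(B) = H(0.2) = 0.7219 bits

Distribution A (p=0.3) is closer to uniform (p=0.5), so it has higher entropy.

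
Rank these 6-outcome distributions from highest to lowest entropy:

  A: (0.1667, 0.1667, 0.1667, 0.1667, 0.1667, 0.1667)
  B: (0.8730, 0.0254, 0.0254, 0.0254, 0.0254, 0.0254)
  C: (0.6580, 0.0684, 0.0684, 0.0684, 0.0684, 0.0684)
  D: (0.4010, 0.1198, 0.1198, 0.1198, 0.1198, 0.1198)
A > D > C > B

Key insight: Entropy is maximized by uniform distributions and minimized by concentrated distributions.

Entropies:
  H(A) = 2.5850 bits
  H(B) = 0.8440 bits
  H(C) = 1.7208 bits
  H(D) = 2.3624 bits

Ranking: A > D > C > B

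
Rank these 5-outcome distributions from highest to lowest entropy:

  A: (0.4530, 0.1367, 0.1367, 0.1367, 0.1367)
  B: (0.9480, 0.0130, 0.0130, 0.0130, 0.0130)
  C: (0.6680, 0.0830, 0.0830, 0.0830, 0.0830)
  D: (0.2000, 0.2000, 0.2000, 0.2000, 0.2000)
D > A > C > B

Key insight: Entropy is maximized by uniform distributions and minimized by concentrated distributions.

Entropies:
  H(A) = 2.0876 bits
  H(B) = 0.3988 bits
  H(C) = 1.5810 bits
  H(D) = 2.3219 bits

Ranking: D > A > C > B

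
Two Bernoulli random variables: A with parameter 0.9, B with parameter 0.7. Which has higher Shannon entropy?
B

For binary distributions, entropy is maximized at p=0.5 and decreases as p moves toward 0 or 1.

H(A) = H(0.9) = 0.4690 bits
H(B) = H(0.7) = 0.8813 bits

Distribution B (p=0.7) is closer to uniform (p=0.5), so it has higher entropy.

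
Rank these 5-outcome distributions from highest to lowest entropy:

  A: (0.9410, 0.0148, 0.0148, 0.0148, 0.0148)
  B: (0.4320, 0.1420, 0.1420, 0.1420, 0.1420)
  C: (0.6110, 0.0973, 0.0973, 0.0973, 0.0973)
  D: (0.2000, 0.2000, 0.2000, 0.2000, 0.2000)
D > B > C > A

Key insight: Entropy is maximized by uniform distributions and minimized by concentrated distributions.

Entropies:
  H(A) = 0.4415 bits
  H(B) = 2.1226 bits
  H(C) = 1.7422 bits
  H(D) = 2.3219 bits

Ranking: D > B > C > A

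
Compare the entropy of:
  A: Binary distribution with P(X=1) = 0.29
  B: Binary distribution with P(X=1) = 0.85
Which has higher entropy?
A

For binary distributions, entropy is maximized at p=0.5 and decreases as p moves toward 0 or 1.

H(A) = H(0.29) = 0.8687 bits
H(B) = H(0.85) = 0.6098 bits

Distribution A (p=0.29) is closer to uniform (p=0.5), so it has higher entropy.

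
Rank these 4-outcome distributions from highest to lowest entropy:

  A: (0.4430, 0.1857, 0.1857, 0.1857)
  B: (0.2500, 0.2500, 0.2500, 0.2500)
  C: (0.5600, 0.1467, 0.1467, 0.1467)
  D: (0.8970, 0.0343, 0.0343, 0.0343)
B > A > C > D

Key insight: Entropy is maximized by uniform distributions and minimized by concentrated distributions.

Entropies:
  H(A) = 1.8734 bits
  H(B) = 2.0000 bits
  H(C) = 1.6870 bits
  H(D) = 0.6417 bits

Ranking: B > A > C > D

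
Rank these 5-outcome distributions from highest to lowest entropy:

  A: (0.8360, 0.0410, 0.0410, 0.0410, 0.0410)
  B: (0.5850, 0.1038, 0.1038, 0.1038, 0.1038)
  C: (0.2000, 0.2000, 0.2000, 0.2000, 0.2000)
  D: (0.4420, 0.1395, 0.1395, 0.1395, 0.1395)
C > D > B > A

Key insight: Entropy is maximized by uniform distributions and minimized by concentrated distributions.

Entropies:
  H(A) = 0.9718 bits
  H(B) = 1.8091 bits
  H(C) = 2.3219 bits
  H(D) = 2.1063 bits

Ranking: C > D > B > A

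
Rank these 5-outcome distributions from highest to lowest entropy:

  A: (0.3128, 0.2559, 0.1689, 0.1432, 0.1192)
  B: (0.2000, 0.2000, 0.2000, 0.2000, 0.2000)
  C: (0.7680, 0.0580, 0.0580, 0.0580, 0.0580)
B > A > C

Key insight: Entropy is maximized by uniform distributions and minimized by concentrated distributions.

- Uniform distributions have maximum entropy log₂(5) = 2.3219 bits
- The more "peaked" or concentrated a distribution, the lower its entropy

Entropies:
  H(A) = 2.2283 bits
  H(B) = 2.3219 bits
  H(C) = 1.2455 bits

Ranking: B > A > C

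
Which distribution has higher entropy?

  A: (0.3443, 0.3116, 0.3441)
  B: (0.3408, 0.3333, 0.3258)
B

Both distributions are close to uniform, making this a harder comparison.

H(A) = 1.5834 bits
H(B) = 1.5847 bits

The distribution closer to uniform has higher entropy.
Answer: B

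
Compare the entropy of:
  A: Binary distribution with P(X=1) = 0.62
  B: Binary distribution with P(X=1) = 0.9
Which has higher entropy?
A

For binary distributions, entropy is maximized at p=0.5 and decreases as p moves toward 0 or 1.

H(A) = H(0.62) = 0.9580 bits
H(B) = H(0.9) = 0.4690 bits

Distribution A (p=0.62) is closer to uniform (p=0.5), so it has higher entropy.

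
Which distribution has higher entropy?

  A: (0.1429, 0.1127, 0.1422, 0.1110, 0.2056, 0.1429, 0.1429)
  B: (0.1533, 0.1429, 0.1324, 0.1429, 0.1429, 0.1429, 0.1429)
B

Both distributions are close to uniform, making this a harder comparison.

H(A) = 2.7793 bits
H(B) = 2.8063 bits

The distribution closer to uniform has higher entropy.
Answer: B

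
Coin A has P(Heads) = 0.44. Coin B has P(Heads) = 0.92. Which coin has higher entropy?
A

For binary distributions, entropy is maximized at p=0.5 and decreases as p moves toward 0 or 1.

H(A) = H(0.44) = 0.9896 bits
H(B) = H(0.92) = 0.4022 bits

Distribution A (p=0.44) is closer to uniform (p=0.5), so it has higher entropy.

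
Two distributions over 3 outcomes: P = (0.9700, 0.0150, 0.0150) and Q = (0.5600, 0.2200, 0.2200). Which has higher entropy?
Q

P is highly concentrated on one outcome (97%), making it nearly deterministic. Q spreads its mass more evenly (max 56%). The more spread-out distribution has higher entropy: H(P) ≈ 0.224 bits, H(Q) ≈ 1.430 bits.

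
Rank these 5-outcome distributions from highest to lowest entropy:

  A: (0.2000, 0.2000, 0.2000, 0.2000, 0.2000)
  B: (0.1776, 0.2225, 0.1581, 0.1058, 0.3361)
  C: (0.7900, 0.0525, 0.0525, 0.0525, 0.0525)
A > B > C

Key insight: Entropy is maximized by uniform distributions and minimized by concentrated distributions.

- Uniform distributions have maximum entropy log₂(5) = 2.3219 bits
- The more "peaked" or concentrated a distribution, the lower its entropy

Entropies:
  H(A) = 2.3219 bits
  H(B) = 2.2174 bits
  H(C) = 1.1615 bits

Ranking: A > B > C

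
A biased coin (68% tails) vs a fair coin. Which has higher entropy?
Fair coin

The fair coin is uniform (p=0.5), maximizing binary entropy at 1 bit. The biased coin has H(0.68) ≈ 0.904 bits — its outcome is more predictable, so its entropy is lower.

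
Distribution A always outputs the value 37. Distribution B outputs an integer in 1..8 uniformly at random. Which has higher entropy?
B

A is deterministic, so H(A) = 0. B is uniform over 8 outcomes, so H(B) = log₂(8) = 3.000 bits. Any distribution with genuine randomness has higher entropy than a deterministic one.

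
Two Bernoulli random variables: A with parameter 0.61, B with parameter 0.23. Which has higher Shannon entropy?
A

For binary distributions, entropy is maximized at p=0.5 and decreases as p moves toward 0 or 1.

H(A) = H(0.61) = 0.9648 bits
H(B) = H(0.23) = 0.7780 bits

Distribution A (p=0.61) is closer to uniform (p=0.5), so it has higher entropy.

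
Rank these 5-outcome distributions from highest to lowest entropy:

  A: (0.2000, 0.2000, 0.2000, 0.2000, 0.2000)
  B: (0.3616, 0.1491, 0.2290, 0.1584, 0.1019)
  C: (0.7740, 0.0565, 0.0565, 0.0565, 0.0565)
A > B > C

Key insight: Entropy is maximized by uniform distributions and minimized by concentrated distributions.

- Uniform distributions have maximum entropy log₂(5) = 2.3219 bits
- The more "peaked" or concentrated a distribution, the lower its entropy

Entropies:
  H(A) = 2.3219 bits
  H(B) = 2.1838 bits
  H(C) = 1.2230 bits

Ranking: A > B > C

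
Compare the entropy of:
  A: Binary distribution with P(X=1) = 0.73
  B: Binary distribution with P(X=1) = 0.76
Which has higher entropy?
A

For binary distributions, entropy is maximized at p=0.5 and decreases as p moves toward 0 or 1.

H(A) = H(0.73) = 0.8415 bits
H(B) = H(0.76) = 0.7950 bits

Distribution A (p=0.73) is closer to uniform (p=0.5), so it has higher entropy.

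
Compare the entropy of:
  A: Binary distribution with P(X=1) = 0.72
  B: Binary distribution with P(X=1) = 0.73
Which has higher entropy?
A

For binary distributions, entropy is maximized at p=0.5 and decreases as p moves toward 0 or 1.

H(A) = H(0.72) = 0.8555 bits
H(B) = H(0.73) = 0.8415 bits

Distribution A (p=0.72) is closer to uniform (p=0.5), so it has higher entropy.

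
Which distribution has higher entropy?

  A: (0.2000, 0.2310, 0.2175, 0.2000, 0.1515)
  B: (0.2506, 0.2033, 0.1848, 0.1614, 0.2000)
A

Both distributions are close to uniform, making this a harder comparison.

H(A) = 2.3083 bits
H(B) = 2.3067 bits

The distribution closer to uniform has higher entropy.
Answer: A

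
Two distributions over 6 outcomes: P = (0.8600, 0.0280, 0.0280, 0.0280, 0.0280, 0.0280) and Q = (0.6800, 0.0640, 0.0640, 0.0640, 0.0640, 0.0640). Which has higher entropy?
Q

P is highly concentrated on one outcome (86%), making it nearly deterministic. Q spreads its mass more evenly (max 68%). The more spread-out distribution has higher entropy: H(P) ≈ 0.909 bits, H(Q) ≈ 1.647 bits.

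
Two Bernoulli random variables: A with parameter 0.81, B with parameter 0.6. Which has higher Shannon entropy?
B

For binary distributions, entropy is maximized at p=0.5 and decreases as p moves toward 0 or 1.

H(A) = H(0.81) = 0.7015 bits
H(B) = H(0.6) = 0.9710 bits

Distribution B (p=0.6) is closer to uniform (p=0.5), so it has higher entropy.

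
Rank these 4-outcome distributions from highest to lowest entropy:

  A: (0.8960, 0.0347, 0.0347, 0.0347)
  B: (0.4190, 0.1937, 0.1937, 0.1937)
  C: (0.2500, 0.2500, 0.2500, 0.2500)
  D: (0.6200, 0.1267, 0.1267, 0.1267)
C > B > D > A

Key insight: Entropy is maximized by uniform distributions and minimized by concentrated distributions.

Entropies:
  H(A) = 0.6464 bits
  H(B) = 1.9018 bits
  H(C) = 2.0000 bits
  H(D) = 1.5603 bits

Ranking: C > B > D > A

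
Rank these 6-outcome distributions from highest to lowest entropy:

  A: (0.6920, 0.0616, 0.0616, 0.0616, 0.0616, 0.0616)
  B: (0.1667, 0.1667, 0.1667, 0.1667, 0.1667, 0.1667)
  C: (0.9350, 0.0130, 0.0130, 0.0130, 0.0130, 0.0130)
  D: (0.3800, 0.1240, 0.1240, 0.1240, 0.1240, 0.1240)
B > D > A > C

Key insight: Entropy is maximized by uniform distributions and minimized by concentrated distributions.

Entropies:
  H(A) = 1.6060 bits
  H(B) = 2.5850 bits
  H(C) = 0.4979 bits
  H(D) = 2.3976 bits

Ranking: B > D > A > C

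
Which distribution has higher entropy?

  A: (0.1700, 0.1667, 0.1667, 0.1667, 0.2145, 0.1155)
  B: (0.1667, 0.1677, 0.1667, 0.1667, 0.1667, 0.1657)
B

Both distributions are close to uniform, making this a harder comparison.

H(A) = 2.5632 bits
H(B) = 2.5850 bits

The distribution closer to uniform has higher entropy.
Answer: B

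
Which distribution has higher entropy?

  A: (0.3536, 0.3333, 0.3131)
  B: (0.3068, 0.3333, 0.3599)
A

Both distributions are close to uniform, making this a harder comparison.

H(A) = 1.5832 bits
H(B) = 1.5819 bits

The distribution closer to uniform has higher entropy.
Answer: A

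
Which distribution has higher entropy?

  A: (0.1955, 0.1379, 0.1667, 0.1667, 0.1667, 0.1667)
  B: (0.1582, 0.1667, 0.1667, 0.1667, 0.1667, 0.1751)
B

Both distributions are close to uniform, making this a harder comparison.

H(A) = 2.5777 bits
H(B) = 2.5843 bits

The distribution closer to uniform has higher entropy.
Answer: B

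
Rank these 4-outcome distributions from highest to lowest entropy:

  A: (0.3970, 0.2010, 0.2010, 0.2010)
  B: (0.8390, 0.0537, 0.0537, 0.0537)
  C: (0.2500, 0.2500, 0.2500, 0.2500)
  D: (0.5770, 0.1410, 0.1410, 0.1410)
C > A > D > B

Key insight: Entropy is maximized by uniform distributions and minimized by concentrated distributions.

Entropies:
  H(A) = 1.9249 bits
  H(B) = 0.8919 bits
  H(C) = 2.0000 bits
  H(D) = 1.6533 bits

Ranking: C > A > D > B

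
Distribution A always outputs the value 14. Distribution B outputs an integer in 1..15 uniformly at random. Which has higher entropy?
B

A is deterministic, so H(A) = 0. B is uniform over 15 outcomes, so H(B) = log₂(15) = 3.907 bits. Any distribution with genuine randomness has higher entropy than a deterministic one.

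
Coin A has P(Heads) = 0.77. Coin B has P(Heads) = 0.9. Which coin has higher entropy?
A

For binary distributions, entropy is maximized at p=0.5 and decreases as p moves toward 0 or 1.

H(A) = H(0.77) = 0.7780 bits
H(B) = H(0.9) = 0.4690 bits

Distribution A (p=0.77) is closer to uniform (p=0.5), so it has higher entropy.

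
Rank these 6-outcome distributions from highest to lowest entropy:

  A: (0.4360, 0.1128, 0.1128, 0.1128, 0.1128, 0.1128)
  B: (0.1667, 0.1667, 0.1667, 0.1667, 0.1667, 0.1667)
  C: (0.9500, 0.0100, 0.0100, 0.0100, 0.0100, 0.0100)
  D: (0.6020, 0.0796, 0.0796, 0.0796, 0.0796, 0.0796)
B > A > D > C

Key insight: Entropy is maximized by uniform distributions and minimized by concentrated distributions.

Entropies:
  H(A) = 2.2977 bits
  H(B) = 2.5850 bits
  H(C) = 0.4025 bits
  H(D) = 1.8939 bits

Ranking: B > A > D > C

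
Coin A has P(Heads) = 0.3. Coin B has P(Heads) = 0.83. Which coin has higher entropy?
A

For binary distributions, entropy is maximized at p=0.5 and decreases as p moves toward 0 or 1.

H(A) = H(0.3) = 0.8813 bits
H(B) = H(0.83) = 0.6577 bits

Distribution A (p=0.3) is closer to uniform (p=0.5), so it has higher entropy.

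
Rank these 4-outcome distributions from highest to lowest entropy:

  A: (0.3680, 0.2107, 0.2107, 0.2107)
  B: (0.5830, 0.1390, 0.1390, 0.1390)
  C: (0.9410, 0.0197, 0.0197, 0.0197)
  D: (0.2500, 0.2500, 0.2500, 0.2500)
D > A > B > C

Key insight: Entropy is maximized by uniform distributions and minimized by concentrated distributions.

Entropies:
  H(A) = 1.9508 bits
  H(B) = 1.6410 bits
  H(C) = 0.4170 bits
  H(D) = 2.0000 bits

Ranking: D > A > B > C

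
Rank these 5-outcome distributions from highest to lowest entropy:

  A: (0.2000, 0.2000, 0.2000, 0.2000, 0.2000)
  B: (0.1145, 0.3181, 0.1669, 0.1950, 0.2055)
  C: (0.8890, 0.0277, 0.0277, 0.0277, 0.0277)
A > B > C

Key insight: Entropy is maximized by uniform distributions and minimized by concentrated distributions.

- Uniform distributions have maximum entropy log₂(5) = 2.3219 bits
- The more "peaked" or concentrated a distribution, the lower its entropy

Entropies:
  H(A) = 2.3219 bits
  H(B) = 2.2438 bits
  H(C) = 0.7249 bits

Ranking: A > B > C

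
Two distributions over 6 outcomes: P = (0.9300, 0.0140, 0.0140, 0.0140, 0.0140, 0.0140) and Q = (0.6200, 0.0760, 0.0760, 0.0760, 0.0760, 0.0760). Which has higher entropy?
Q

P is highly concentrated on one outcome (93%), making it nearly deterministic. Q spreads its mass more evenly (max 62%). The more spread-out distribution has higher entropy: H(P) ≈ 0.528 bits, H(Q) ≈ 1.840 bits.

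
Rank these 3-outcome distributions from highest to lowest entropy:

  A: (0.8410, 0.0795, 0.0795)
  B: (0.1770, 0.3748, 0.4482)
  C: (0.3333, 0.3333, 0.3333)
C > B > A

Key insight: Entropy is maximized by uniform distributions and minimized by concentrated distributions.

- Uniform distributions have maximum entropy log₂(3) = 1.5850 bits
- The more "peaked" or concentrated a distribution, the lower its entropy

Entropies:
  H(A) = 0.7909 bits
  H(B) = 1.4918 bits
  H(C) = 1.5850 bits

Ranking: C > B > A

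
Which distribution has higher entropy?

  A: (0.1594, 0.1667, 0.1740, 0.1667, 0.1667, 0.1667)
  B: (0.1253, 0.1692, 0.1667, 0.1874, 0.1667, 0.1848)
A

Both distributions are close to uniform, making this a harder comparison.

H(A) = 2.5845 bits
H(B) = 2.5737 bits

The distribution closer to uniform has higher entropy.
Answer: A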